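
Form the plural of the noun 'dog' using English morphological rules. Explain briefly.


Apply rule: Add -s. 'dog' becomes 'dogs'.

dogs


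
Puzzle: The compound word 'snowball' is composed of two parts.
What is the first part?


Split 'snowball' into 'snow' + 'ball'. The first part is 'snow'.

snow


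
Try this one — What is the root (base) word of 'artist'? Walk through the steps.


Remove suffix '-ist' from 'artist' to get root 'art'.

art


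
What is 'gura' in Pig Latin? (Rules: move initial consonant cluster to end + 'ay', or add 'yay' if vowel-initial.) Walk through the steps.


'gura': move consonant cluster 'g' to end and add 'ay': 'uragay'.

uragay


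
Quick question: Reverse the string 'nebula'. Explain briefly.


Reverse 'nebula' character by character: 'aluben'.

aluben


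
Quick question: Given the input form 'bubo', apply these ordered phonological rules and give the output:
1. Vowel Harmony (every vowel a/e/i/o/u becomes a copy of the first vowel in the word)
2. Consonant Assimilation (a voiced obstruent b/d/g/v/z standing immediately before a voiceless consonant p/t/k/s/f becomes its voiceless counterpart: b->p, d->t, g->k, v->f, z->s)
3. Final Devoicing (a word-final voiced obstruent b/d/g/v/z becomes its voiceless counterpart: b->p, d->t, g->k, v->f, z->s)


Starting form: 'bubo'
Rule 1: Vowel Harmony: all vowels become 'u' (matching first vowel). 'bubo' -> 'bubu'
Rule 2: Consonant Assimilation: no voiced obstruent (b/d/g/v/z) stands immediately before a voiceless consonant (p/t/k/s/f). No change.
Rule 3: Final Devoicing: the word ends in the vowel 'u', not a consonant. No change.
Final form: 'bubu'

bubu


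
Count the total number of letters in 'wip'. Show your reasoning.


Spell out 'wip' and number each letter: w(1), i(2), p(3). Total: 3 letters.

3


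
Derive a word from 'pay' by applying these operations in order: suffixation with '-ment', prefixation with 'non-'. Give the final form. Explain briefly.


Step 1: Add suffix '-ment' to 'pay' = 'payment'
Step 2: Add prefix 'non-' to 'payment' = 'nonpayment'

nonpayment


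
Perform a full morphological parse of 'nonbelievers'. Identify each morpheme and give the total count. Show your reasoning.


Step 1: Identify prefix: 'non' (meaning: not)
Step 2: Identify root: 'believe'
Step 3: Identify suffix(es): 'er, s'
Decomposition: non- (prefix: not) + believe (root) + -er (suffix: one who) + -s (plural)
Total morphemes: 4

4 morphemes (non- (prefix: not) + believe (root) + -er (suffix: one who) + -s (plural))


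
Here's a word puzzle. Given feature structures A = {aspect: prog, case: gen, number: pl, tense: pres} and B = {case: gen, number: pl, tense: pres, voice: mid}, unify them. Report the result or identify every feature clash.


Compare features:
aspect: A=prog vs B=_ -> unified: prog
case: A=gen vs B=gen -> unified: gen
number: A=pl vs B=pl -> unified: pl
tense: A=pres vs B=pres -> unified: pres
voice: A=_ vs B=mid -> unified: mid
No clashes found.

Unified: {aspect: prog, case: gen, number: pl, tense: pres, voice: mid}


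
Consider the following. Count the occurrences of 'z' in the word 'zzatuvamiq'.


Letter 'z' in 'zzatuvamiq': found at position(s) 1, 2 = 2 occurrence(s).

2


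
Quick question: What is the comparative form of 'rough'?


Apply comparative formation (add -er): 'rough' -> 'rougher'.

rougher


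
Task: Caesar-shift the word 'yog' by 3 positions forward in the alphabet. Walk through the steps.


Shift each letter by 3: y -> b, o -> r, g -> j. Result: 'brj'.

brj


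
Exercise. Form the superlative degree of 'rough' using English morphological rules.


Apply superlative formation (add -est): 'rough' -> 'roughest'.

roughest


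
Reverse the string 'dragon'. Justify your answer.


Reverse 'dragon' character by character: 'nogard'.

nogard


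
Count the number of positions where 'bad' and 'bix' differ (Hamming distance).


Alignment:
Position 1: 'b' vs 'b' = match
Position 2: 'a' vs 'i' = DIFFER
Position 3: 'd' vs 'x' = DIFFER
Total differences: 2

2


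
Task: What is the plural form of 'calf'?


Apply rule: Change -f to -ves. 'calf' becomes 'calves'.

calves


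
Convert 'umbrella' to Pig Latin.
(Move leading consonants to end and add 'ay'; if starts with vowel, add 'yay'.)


'umbrella' starts with a vowel, so add 'yay': 'umbrellayay'.

umbrellayay


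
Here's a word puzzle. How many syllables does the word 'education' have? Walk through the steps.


Break 'education' into syllables: ed-u-ca-tion -> ed | u | ca | tion = 4 syllables

4 syllables


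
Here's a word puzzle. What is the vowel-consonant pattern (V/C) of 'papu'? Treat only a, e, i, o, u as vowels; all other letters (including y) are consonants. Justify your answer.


Letter mapping: p = C, a = V, p = C, u = V.

CVCV


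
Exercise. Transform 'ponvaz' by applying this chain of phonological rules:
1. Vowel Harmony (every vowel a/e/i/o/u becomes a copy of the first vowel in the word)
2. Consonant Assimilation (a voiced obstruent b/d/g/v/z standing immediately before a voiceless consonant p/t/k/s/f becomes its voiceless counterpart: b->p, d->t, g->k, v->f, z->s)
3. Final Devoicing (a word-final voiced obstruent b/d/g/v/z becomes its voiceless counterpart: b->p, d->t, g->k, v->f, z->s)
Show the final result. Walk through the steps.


Starting form: 'ponvaz'
Rule 1: Vowel Harmony: all vowels become 'o' (matching first vowel). 'ponvaz' -> 'ponvoz'
Rule 2: Consonant Assimilation: no voiced obstruent (b/d/g/v/z) stands immediately before a voiceless consonant (p/t/k/s/f). No change.
Rule 3: Final Devoicing: word-final voiced obstruent 'z' becomes voiceless 's'. 'ponvoz' -> 'ponvos'
Final form: 'ponvos'

ponvos


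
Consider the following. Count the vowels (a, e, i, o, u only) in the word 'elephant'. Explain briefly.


Vowels in 'elephant': e, e, a = 3 vowels.

3


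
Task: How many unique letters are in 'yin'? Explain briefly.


Unique letters in 'yin': {i, n, y} = 3 distinct letters.

3


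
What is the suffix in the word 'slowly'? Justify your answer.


The word 'slowly' = 'slow' (root) + '-ly' (suffix). The suffix is '-ly'.

ly


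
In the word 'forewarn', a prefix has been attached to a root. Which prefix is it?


The word 'forewarn' = 'fore' (prefix) + 'warn' (root). The prefix is 'fore'.

fore


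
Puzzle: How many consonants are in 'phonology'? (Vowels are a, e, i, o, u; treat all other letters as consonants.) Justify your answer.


Consonants in 'phonology': p, h, n, l, g, y = 6 consonants.

6


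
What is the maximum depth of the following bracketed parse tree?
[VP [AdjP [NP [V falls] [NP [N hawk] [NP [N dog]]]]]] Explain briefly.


Count bracket nesting levels:
'[' at pos 0: depth = 1
'[' at pos 4: depth = 2
'[' at pos 10: depth = 3
'[' at pos 14: depth = 4
'[' at pos 24: depth = 4
'[' at pos 28: depth = 5
'[' at pos 37: depth = 5
'[' at pos 41: depth = 6
Maximum depth reached: 6

6


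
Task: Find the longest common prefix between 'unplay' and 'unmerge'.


Compare from the start: 2 characters match: 'un'. Mismatch at position 3: 'p' vs 'm'.

un


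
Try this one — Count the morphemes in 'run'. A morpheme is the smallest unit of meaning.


Decomposition: run (free morpheme) = 1 morpheme(s)

1 morphemes


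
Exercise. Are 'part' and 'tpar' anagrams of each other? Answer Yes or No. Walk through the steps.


Sorted letters of 'part': 'aprt'
Sorted letters of 'tpar': 'aprt'
They match.

Yes


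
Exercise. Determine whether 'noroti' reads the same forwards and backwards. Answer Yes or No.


Forward: 'noroti'
Reversed: 'itoron'
They differ.

No


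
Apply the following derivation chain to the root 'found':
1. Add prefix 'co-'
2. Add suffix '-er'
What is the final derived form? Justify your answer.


Step 1: Add prefix 'co-' to 'found' = 'cofound'
Step 2: Add suffix '-er' to 'cofound' = 'cofounder'

cofounder


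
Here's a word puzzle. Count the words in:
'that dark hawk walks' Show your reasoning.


Split into words: that | dark | hawk | walks = 4 words.

4


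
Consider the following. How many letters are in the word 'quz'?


Spell out 'quz' and number each letter: q(1), u(2), z(3). Total: 3 letters.

3


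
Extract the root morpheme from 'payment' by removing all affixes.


Remove suffix '-ment' from 'payment' to get root 'pay'.

pay


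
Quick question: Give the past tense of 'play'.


Apply rule: Add -ed. 'play' becomes 'played'.

played


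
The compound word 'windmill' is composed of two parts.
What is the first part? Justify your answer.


Split 'windmill' into 'wind' + 'mill'. The first part is 'wind'.

wind


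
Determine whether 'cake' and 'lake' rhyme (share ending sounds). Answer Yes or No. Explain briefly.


Rime (stressed vowel + following sounds) of 'cake': -ake = /eɪk/
Rime of 'lake': -ake = /eɪk/
/eɪk/ and /eɪk/ are the same ending sound, so the words rhyme.

Yes


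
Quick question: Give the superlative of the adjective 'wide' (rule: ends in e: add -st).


Apply superlative formation (ends in e: add -st): 'wide' -> 'widest'.

widest


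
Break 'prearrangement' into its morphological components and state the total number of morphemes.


Step 1: Identify prefix: 'pre' (meaning: before)
Step 2: Identify root: 'arrange'
Step 3: Identify suffix(es): 'ment'
Decomposition: pre- (prefix: before) + arrange (root) + -ment (suffix: action/result)
Total morphemes: 3

3 morphemes (pre- (prefix: before) + arrange (root) + -ment (suffix: action/result))


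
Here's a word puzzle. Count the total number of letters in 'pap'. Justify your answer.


Spell out 'pap' and number each letter: p(1), a(2), p(3). Total: 3 letters.

3


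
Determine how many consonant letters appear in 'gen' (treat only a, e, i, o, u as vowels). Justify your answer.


Consonants in 'gen': g, n = 2 consonants.

2


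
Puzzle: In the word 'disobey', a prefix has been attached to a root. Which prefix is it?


The word 'disobey' = 'dis' (prefix) + 'obey' (root). The prefix is 'dis'.

dis


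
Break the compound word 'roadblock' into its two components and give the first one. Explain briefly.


Split 'roadblock' into 'road' + 'block'. The first part is 'road'.

road


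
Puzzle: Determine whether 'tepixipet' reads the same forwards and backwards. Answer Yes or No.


Forward: 'tepixipet'
Reversed: 'tepixipet'
They are identical.

Yes


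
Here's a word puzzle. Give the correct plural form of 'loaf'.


Apply rule: Change -f to -ves. 'loaf' becomes 'loaves'.

loaves


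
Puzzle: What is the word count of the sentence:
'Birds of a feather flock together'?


Split into words: Birds | of | a | feather | flock | together = 6 words.

6


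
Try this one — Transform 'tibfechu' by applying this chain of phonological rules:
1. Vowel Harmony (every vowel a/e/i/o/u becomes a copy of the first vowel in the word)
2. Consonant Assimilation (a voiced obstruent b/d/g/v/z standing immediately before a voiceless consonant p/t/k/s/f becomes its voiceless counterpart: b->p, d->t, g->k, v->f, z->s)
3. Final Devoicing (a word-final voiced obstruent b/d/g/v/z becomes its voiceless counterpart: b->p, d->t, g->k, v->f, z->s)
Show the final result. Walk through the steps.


Starting form: 'tibfechu'
Rule 1: Vowel Harmony: all vowels become 'i' (matching first vowel). 'tibfechu' -> 'tibfichi'
Rule 2: Consonant Assimilation: voiced obstruent before voiceless consonant becomes voiceless ('bf' -> 'pf'). 'tibfichi' -> 'tipfichi'
Rule 3: Final Devoicing: the word ends in the vowel 'i', not a consonant. No change.
Final form: 'tipfichi'

tipfichi


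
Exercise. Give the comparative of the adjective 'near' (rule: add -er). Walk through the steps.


Apply comparative formation (add -er): 'near' -> 'nearer'.

nearer


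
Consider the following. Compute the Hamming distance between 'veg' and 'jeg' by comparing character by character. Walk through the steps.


Alignment:
Position 1: 'v' vs 'j' = DIFFER
Position 2: 'e' vs 'e' = match
Position 3: 'g' vs 'g' = match
Total differences: 1

1


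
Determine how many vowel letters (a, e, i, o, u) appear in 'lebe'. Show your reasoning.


Vowels in 'lebe': e, e = 2 vowels.

2


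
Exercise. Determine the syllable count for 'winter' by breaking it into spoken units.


Break 'winter' into syllables: win-ter -> win | ter = 2 syllables

2 syllables


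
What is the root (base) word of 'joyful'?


Remove suffix '-ful' from 'joyful' to get root 'joy'.

joy


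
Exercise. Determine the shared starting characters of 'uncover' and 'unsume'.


Compare from the start: 2 characters match: 'un'. Mismatch at position 3: 'c' vs 's'.

un


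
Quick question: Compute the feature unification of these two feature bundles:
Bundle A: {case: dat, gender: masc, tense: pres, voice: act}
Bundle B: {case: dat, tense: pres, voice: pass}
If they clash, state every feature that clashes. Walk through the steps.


Compare features:
case: A=dat vs B=dat -> unified: dat
gender: A=masc vs B=_ -> unified: masc
tense: A=pres vs B=pres -> unified: pres
voice: A=act vs B=pass -> CLASH
Clash detected on feature 'voice' (act vs pass); unification fails.

CLASH on 'voice' (act vs pass)


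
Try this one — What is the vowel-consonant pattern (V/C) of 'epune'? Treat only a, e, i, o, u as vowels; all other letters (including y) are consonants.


Letter mapping: e = V, p = C, u = V, n = C, e = V.

VCVCV


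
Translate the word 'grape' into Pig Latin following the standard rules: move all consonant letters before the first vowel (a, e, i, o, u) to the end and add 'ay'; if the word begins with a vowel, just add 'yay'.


'grape': move consonant cluster 'gr' to end and add 'ay': 'apegray'.

apegray


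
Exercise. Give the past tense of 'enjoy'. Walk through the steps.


Apply rule: Add -ed. 'enjoy' becomes 'enjoyed'.

enjoyed


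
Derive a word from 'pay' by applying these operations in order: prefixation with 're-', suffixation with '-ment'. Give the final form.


Step 1: Add prefix 're-' to 'pay' = 'repay'
Step 2: Add suffix '-ment' to 'repay' = 'repayment'

repayment


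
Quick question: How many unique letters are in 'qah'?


Unique letters in 'qah': {a, h, q} = 3 distinct letters.

3


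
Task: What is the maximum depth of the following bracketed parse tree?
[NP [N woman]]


Count bracket nesting levels:
'[' at pos 0: depth = 1
'[' at pos 4: depth = 2
Maximum depth reached: 2

2


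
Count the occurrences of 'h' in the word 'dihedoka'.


Letter 'h' in 'dihedoka': found at position(s) 3 = 1 occurrence(s).

1


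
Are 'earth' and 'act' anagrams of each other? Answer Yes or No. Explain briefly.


Sorted letters of 'earth': 'aehrt'
Sorted letters of 'act': 'act'
They do not match.

No


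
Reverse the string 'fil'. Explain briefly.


Reverse 'fil' character by character: 'lif'.

lif


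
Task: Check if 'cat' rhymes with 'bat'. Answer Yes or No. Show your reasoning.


Rime (stressed vowel + following sounds) of 'cat': -at = /æt/
Rime of 'bat': -at = /æt/
/æt/ and /æt/ are the same ending sound, so the words rhyme.

Yes


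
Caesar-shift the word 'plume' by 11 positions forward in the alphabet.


Shift each letter by 11: p -> a, l -> w, u -> f, m -> x, e -> p. Result: 'awfxp'.

awfxp


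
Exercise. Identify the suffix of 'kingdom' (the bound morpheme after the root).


The word 'kingdom' = 'king' (root) + '-dom' (suffix). The suffix is '-dom'.

dom


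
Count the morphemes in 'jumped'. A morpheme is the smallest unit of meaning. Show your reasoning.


Decomposition: jump (root) + -ed (suffix) = 2 morpheme(s)

2 morphemes


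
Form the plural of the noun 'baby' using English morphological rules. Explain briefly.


Apply rule: Change -y to -ies (consonant + y). 'baby' becomes 'babies'.

babies


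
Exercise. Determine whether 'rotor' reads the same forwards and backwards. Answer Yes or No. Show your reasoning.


Forward: 'rotor'
Reversed: 'rotor'
They are identical.

Yes


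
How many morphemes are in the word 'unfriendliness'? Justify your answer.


Decomposition: un- (prefix) + friend (root) + -ly (suffix) + -ness (suffix) = 4 morpheme(s)

4 morphemes


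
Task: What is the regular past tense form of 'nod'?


Apply rule: Double final consonant and add -ed. 'nod' becomes 'nodded'.

nodded


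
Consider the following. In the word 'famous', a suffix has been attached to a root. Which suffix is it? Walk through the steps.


The word 'famous' = 'fame' (root) + '-ous' (suffix). The suffix is '-ous'.

ous


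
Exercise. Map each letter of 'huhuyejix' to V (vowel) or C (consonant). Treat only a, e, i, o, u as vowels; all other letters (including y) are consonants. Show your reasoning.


Letter mapping: h = C, u = V, h = C, u = V, y = C, e = V, j = C, i = V, x = C.

CVCVCVCVC


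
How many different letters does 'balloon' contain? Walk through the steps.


Unique letters in 'balloon': {a, b, l, n, o} = 5 distinct letters.

5


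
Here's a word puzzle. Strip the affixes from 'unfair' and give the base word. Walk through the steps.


Remove prefix 'un' from 'unfair' to get root 'fair'.

fair


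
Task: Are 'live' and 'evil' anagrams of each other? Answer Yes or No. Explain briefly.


Sorted letters of 'live': 'eilv'
Sorted letters of 'evil': 'eilv'
They match.

Yes


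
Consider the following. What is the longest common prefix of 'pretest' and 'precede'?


Compare from the start: 3 characters match: 'pre'. Mismatch at position 4: 't' vs 'c'.

pre


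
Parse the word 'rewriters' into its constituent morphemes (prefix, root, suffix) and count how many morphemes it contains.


Step 1: Identify prefix: 're' (meaning: again)
Step 2: Identify root: 'write'
Step 3: Identify suffix(es): 'er, s'
Decomposition: re- (prefix: again) + write (root) + -er (suffix: one who) + -s (plural)
Total morphemes: 4

4 morphemes (re- (prefix: again) + write (root) + -er (suffix: one who) + -s (plural))


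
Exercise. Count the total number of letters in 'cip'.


Spell out 'cip' and number each letter: c(1), i(2), p(3). Total: 3 letters.

3


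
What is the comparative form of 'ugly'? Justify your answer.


Apply comparative formation (consonant + y: change y to i, add -er): 'ugly' -> 'uglier'.

uglier


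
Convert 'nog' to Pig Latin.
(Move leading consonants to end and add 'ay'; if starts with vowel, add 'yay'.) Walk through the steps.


'nog': move consonant cluster 'n' to end and add 'ay': 'ognay'.

ognay


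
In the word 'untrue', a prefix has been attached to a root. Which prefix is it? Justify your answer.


The word 'untrue' = 'un' (prefix) + 'true' (root). The prefix is 'un'.

un


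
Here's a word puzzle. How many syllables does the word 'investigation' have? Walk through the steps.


Break 'investigation' into syllables: in-ves-ti-ga-tion -> in | ves | ti | ga | tion = 5 syllables

5 syllables


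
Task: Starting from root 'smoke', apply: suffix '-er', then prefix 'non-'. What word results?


Step 1: Add suffix '-er' to 'smoke' = 'smoker'
Step 2: Add prefix 'non-' to 'smoker' = 'nonsmoker'

nonsmoker


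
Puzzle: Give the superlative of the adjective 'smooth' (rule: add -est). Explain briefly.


Apply superlative formation (add -est): 'smooth' -> 'smoothest'.

smoothest


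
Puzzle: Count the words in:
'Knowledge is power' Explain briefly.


Split into words: Knowledge | is | power = 3 words.

3


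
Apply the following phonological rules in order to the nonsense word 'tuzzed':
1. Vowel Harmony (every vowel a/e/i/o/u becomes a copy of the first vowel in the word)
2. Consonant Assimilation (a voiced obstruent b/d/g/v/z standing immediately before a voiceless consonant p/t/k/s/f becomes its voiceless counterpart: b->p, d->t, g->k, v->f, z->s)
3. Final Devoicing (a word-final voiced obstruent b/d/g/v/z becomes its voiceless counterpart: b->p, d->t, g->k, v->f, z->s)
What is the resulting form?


Starting form: 'tuzzed'
Rule 1: Vowel Harmony: all vowels become 'u' (matching first vowel). 'tuzzed' -> 'tuzzud'
Rule 2: Consonant Assimilation: no voiced obstruent (b/d/g/v/z) stands immediately before a voiceless consonant (p/t/k/s/f). No change.
Rule 3: Final Devoicing: word-final voiced obstruent 'd' becomes voiceless 't'. 'tuzzud' -> 'tuzzut'
Final form: 'tuzzut'

tuzzut


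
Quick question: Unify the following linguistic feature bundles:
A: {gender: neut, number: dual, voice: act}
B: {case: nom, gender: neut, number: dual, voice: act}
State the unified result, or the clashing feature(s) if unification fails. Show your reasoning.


Compare features:
case: A=_ vs B=nom -> unified: nom
gender: A=neut vs B=neut -> unified: neut
number: A=dual vs B=dual -> unified: dual
voice: A=act vs B=act -> unified: act
No clashes found.

Unified: {case: nom, gender: neut, number: dual, voice: act}


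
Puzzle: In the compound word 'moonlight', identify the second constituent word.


Split 'moonlight' into 'moon' + 'light'. The second part is 'light'.

light


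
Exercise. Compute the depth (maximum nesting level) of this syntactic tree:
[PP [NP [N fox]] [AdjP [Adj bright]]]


Count bracket nesting levels:
'[' at pos 0: depth = 1
'[' at pos 4: depth = 2
'[' at pos 8: depth = 3
'[' at pos 17: depth = 2
'[' at pos 23: depth = 3
Maximum depth reached: 3

3


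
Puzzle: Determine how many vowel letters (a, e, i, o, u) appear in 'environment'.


Vowels in 'environment': e, i, o, e = 4 vowels.

4


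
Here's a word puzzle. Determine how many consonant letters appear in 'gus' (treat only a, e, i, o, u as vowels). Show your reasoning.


Consonants in 'gus': g, s = 2 consonants.

2


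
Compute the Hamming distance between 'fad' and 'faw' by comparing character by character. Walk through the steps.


Alignment:
Position 1: 'f' vs 'f' = match
Position 2: 'a' vs 'a' = match
Position 3: 'd' vs 'w' = DIFFER
Total differences: 1

1


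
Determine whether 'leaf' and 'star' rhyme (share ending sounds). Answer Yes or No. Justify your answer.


Rime (stressed vowel + following sounds) of 'leaf': -eaf = /iːf/
Rime of 'star': -ar = /ɑːr/
/iːf/ and /ɑːr/ are different ending sounds, so the words do not rhyme.

No


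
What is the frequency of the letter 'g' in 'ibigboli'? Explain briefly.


Letter 'g' in 'ibigboli': found at position(s) 4 = 1 occurrence(s).

1


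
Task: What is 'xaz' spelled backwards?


Reverse 'xaz' character by character: 'zax'.

zax


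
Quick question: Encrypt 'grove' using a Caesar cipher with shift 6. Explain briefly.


Shift each letter by 6: g -> m, r -> x, o -> u, v -> b, e -> k. Result: 'mxubk'.

mxubk


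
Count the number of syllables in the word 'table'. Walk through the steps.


Break 'table' into syllables: ta-ble -> ta | ble = 2 syllables

2 syllables


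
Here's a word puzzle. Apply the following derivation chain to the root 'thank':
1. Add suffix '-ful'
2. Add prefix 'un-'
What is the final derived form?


Step 1: Add suffix '-ful' to 'thank' = 'thankful'
Step 2: Add prefix 'un-' to 'thankful' = 'unthankful'

unthankful


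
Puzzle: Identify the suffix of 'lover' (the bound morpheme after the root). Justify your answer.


The word 'lover' = 'love' (root) + '-er' (suffix). The suffix is '-er'.

er


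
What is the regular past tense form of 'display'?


Apply rule: Add -ed. 'display' becomes 'displayed'.

displayed


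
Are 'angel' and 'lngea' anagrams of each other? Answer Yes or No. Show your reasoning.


Sorted letters of 'angel': 'aegln'
Sorted letters of 'lngea': 'aegln'
They match.

Yes


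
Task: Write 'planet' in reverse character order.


Reverse 'planet' character by character: 'tenalp'.

tenalp


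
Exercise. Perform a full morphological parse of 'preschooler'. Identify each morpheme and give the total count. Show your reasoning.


Step 1: Identify prefix: 'pre' (meaning: before)
Step 2: Identify root: 'school'
Step 3: Identify suffix(es): 'er'
Decomposition: pre- (prefix: before) + school (root) + -er (suffix: one who)
Total morphemes: 3

3 morphemes (pre- (prefix: before) + school (root) + -er (suffix: one who))


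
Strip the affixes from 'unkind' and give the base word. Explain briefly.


Remove prefix 'un' from 'unkind' to get root 'kind'.

kind


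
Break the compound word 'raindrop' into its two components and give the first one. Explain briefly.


Split 'raindrop' into 'rain' + 'drop'. The first part is 'rain'.

rain


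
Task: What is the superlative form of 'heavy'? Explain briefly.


Apply superlative formation (consonant + y: change y to i, add -est): 'heavy' -> 'heaviest'.

heaviest


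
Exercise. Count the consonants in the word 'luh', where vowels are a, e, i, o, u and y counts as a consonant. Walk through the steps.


Consonants in 'luh': l, h = 2 consonants.

2


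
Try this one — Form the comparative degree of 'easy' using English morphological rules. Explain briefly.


Apply comparative formation (consonant + y: change y to i, add -er): 'easy' -> 'easier'.

easier


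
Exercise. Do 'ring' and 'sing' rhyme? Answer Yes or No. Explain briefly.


Rime (stressed vowel + following sounds) of 'ring': -ing = /ɪŋ/
Rime of 'sing': -ing = /ɪŋ/
/ɪŋ/ and /ɪŋ/ are the same ending sound, so the words rhyme.

Yes


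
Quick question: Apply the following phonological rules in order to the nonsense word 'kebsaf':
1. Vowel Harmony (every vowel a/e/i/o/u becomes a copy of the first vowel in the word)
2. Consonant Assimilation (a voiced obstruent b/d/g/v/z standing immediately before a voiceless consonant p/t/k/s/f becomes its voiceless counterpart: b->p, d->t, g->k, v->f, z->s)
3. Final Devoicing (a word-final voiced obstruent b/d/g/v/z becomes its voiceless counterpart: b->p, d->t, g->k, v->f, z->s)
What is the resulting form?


Starting form: 'kebsaf'
Rule 1: Vowel Harmony: all vowels become 'e' (matching first vowel). 'kebsaf' -> 'kebsef'
Rule 2: Consonant Assimilation: voiced obstruent before voiceless consonant becomes voiceless ('bs' -> 'ps'). 'kebsef' -> 'kepsef'
Rule 3: Final Devoicing: final consonant 'f' is not one of the voiced obstruents b/d/g/v/z. No change.
Final form: 'kepsef'

kepsef


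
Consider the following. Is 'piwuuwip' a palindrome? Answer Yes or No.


Forward: 'piwuuwip'
Reversed: 'piwuuwip'
They are identical.

Yes


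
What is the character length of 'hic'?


Spell out 'hic' and number each letter: h(1), i(2), c(3). Total: 3 letters.

3


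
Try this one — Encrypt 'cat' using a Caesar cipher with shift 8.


Shift each letter by 8: c -> k, a -> i, t -> b. Result: 'kib'.

kib


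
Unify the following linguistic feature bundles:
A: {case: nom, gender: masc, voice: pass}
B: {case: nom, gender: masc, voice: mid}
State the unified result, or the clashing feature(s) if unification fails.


Compare features:
case: A=nom vs B=nom -> unified: nom
gender: A=masc vs B=masc -> unified: masc
voice: A=pass vs B=mid -> CLASH
Clash detected on feature 'voice' (pass vs mid); unification fails.

CLASH on 'voice' (pass vs mid)


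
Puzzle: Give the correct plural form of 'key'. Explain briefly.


Apply rule: Add -s. 'key' becomes 'keys'.

keys


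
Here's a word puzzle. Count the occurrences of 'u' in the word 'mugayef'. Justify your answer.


Letter 'u' in 'mugayef': found at position(s) 2 = 1 occurrence(s).

1


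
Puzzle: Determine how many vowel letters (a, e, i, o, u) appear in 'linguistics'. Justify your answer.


Vowels in 'linguistics': i, u, i, i = 4 vowels.

4


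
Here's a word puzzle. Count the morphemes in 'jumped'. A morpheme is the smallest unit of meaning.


Decomposition: jump (root) + -ed (suffix) = 2 morpheme(s)

2 morphemes


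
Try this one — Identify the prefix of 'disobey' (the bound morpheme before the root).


The word 'disobey' = 'dis' (prefix) + 'obey' (root). The prefix is 'dis'.

dis


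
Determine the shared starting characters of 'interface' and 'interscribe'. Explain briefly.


Compare from the start: 5 characters match: 'inter'. Mismatch at position 6: 'f' vs 's'.

inter


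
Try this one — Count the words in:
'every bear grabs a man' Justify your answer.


Split into words: every | bear | grabs | a | man = 5 words.

5


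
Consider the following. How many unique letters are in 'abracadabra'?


Unique letters in 'abracadabra': {a, b, c, d, r} = 5 distinct letters.

5


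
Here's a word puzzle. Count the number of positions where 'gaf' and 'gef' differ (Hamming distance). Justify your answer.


Alignment:
Position 1: 'g' vs 'g' = match
Position 2: 'a' vs 'e' = DIFFER
Position 3: 'f' vs 'f' = match
Total differences: 1

1


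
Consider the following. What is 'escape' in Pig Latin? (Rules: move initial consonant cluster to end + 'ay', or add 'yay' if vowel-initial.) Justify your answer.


'escape' starts with a vowel, so add 'yay': 'escapeyay'.

escapeyay


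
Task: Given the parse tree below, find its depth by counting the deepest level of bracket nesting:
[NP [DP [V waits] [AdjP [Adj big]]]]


Count bracket nesting levels:
'[' at pos 0: depth = 1
'[' at pos 4: depth = 2
'[' at pos 8: depth = 3
'[' at pos 18: depth = 3
'[' at pos 24: depth = 4
Maximum depth reached: 4

4


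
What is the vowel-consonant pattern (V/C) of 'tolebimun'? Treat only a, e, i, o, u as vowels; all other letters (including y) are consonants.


Letter mapping: t = C, o = V, l = C, e = V, b = C, i = V, m = C, u = V, n = C.

CVCVCVCVC


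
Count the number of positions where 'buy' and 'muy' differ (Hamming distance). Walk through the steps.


Alignment:
Position 1: 'b' vs 'm' = DIFFER
Position 2: 'u' vs 'u' = match
Position 3: 'y' vs 'y' = match
Total differences: 1

1


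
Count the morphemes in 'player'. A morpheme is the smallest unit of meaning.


Decomposition: play (root) + -er (suffix) = 2 morpheme(s)

2 morphemes


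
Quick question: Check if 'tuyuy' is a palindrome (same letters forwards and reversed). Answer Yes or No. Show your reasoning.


Forward: 'tuyuy'
Reversed: 'yuyut'
They differ.

No


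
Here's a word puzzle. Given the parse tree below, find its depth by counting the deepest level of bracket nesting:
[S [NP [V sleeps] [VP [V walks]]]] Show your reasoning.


Count bracket nesting levels:
'[' at pos 0: depth = 1
'[' at pos 3: depth = 2
'[' at pos 7: depth = 3
'[' at pos 18: depth = 3
'[' at pos 22: depth = 4
Maximum depth reached: 4

4


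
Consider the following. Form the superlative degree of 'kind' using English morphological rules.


Apply superlative formation (add -est): 'kind' -> 'kindest'.

kindest


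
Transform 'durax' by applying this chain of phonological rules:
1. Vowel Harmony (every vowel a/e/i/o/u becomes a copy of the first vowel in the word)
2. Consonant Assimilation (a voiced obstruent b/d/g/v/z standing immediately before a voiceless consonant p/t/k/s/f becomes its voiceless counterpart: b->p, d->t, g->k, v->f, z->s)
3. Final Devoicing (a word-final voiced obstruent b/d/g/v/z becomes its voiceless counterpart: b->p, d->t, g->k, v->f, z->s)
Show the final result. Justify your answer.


Starting form: 'durax'
Rule 1: Vowel Harmony: all vowels become 'u' (matching first vowel). 'durax' -> 'durux'
Rule 2: Consonant Assimilation: no voiced obstruent (b/d/g/v/z) stands immediately before a voiceless consonant (p/t/k/s/f). No change.
Rule 3: Final Devoicing: final consonant 'x' is not one of the voiced obstruents b/d/g/v/z. No change.
Final form: 'durux'

durux


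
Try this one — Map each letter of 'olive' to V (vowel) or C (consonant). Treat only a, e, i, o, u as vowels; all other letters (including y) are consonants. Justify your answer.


Letter mapping: o = V, l = C, i = V, v = C, e = V.

VCVCV


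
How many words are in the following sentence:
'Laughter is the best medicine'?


Split into words: Laughter | is | the | best | medicine = 5 words.

5


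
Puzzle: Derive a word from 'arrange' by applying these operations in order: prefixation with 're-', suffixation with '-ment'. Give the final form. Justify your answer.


Step 1: Add prefix 're-' to 'arrange' = 'rearrange'
Step 2: Add suffix '-ment' to 'rearrange' = 'rearrangement'

rearrangement


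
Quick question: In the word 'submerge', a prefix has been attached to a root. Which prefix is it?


The word 'submerge' = 'sub' (prefix) + 'merge' (root). The prefix is 'sub'.

sub


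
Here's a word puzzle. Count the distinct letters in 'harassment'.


Unique letters in 'harassment': {a, e, h, m, n, r, s, t} = 8 distinct letters.

8


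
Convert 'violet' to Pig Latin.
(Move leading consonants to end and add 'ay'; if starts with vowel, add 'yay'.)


'violet': move consonant cluster 'v' to end and add 'ay': 'ioletvay'.

ioletvay


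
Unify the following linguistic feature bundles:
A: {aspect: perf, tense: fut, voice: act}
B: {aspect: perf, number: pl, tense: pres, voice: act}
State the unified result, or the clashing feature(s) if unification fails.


Compare features:
aspect: A=perf vs B=perf -> unified: perf
number: A=_ vs B=pl -> unified: pl
tense: A=fut vs B=pres -> CLASH
voice: A=act vs B=act -> unified: act
Clash detected on feature 'tense' (fut vs pres); unification fails.

CLASH on 'tense' (fut vs pres)


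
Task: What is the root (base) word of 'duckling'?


Remove suffix '-ling' from 'duckling' to get root 'duck'.

duck


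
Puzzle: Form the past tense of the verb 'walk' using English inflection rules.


Apply rule: Add -ed. 'walk' becomes 'walked'.

walked


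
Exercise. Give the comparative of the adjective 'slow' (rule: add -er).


Apply comparative formation (add -er): 'slow' -> 'slower'.

slower


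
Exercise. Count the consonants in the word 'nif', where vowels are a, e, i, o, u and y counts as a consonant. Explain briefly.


Consonants in 'nif': n, f = 2 consonants.

2


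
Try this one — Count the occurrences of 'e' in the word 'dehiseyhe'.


Letter 'e' in 'dehiseyhe': found at position(s) 2, 6, 9 = 3 occurrence(s).

3


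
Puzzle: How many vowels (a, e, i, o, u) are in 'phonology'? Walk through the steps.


Vowels in 'phonology': o, o, o = 3 vowels.

3


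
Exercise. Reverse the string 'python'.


Reverse 'python' character by character: 'nohtyp'.

nohtyp


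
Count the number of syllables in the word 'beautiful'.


Break 'beautiful' into syllables: beau-ti-ful -> beau | ti | ful = 3 syllables

3 syllables


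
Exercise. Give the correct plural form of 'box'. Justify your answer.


Apply rule: Add -es (sibilant/fricative ending). 'box' becomes 'boxes'.

boxes


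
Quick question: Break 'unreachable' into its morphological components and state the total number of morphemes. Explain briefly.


Step 1: Identify prefix: 'un' (meaning: not/reverse)
Step 2: Identify root: 'reach'
Step 3: Identify suffix(es): 'able'
Decomposition: un- (prefix: not/reverse) + reach (root) + -able (suffix: capable of)
Total morphemes: 3

3 morphemes (un- (prefix: not/reverse) + reach (root) + -able (suffix: capable of))


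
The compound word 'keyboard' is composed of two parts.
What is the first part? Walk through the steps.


Split 'keyboard' into 'key' + 'board'. The first part is 'key'.

key


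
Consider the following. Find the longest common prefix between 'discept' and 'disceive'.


Compare from the start: 5 characters match: 'disce'. Mismatch at position 6: 'p' vs 'i'.

disce


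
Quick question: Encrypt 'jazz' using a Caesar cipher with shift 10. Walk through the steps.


Shift each letter by 10: j -> t, a -> k, z -> j, z -> j. Result: 'tkjj'.

tkjj


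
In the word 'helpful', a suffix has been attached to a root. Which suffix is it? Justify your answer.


The word 'helpful' = 'help' (root) + '-ful' (suffix). The suffix is '-ful'.

ful


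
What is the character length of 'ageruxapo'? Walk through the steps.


Spell out 'ageruxapo' and number each letter: a(1), g(2), e(3), r(4), u(5), x(6), a(7), p(8), o(9). Total: 9 letters.

9


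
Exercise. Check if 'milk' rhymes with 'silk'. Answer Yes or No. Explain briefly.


Rime (stressed vowel + following sounds) of 'milk': -ilk = /ɪlk/
Rime of 'silk': -ilk = /ɪlk/
/ɪlk/ and /ɪlk/ are the same ending sound, so the words rhyme.

Yes


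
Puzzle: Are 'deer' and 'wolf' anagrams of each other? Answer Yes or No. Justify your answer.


Sorted letters of 'deer': 'deer'
Sorted letters of 'wolf': 'flow'
They do not match.

No


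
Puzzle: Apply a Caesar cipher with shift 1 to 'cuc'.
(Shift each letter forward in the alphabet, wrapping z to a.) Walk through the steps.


Shift each letter by 1: c -> d, u -> v, c -> d. Result: 'dvd'.

dvd


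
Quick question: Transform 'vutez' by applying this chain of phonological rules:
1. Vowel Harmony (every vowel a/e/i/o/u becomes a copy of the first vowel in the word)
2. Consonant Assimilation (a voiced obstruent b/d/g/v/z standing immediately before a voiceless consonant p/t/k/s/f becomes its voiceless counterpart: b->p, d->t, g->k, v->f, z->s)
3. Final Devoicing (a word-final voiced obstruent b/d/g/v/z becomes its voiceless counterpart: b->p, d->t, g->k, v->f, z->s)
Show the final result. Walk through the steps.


Starting form: 'vutez'
Rule 1: Vowel Harmony: all vowels become 'u' (matching first vowel). 'vutez' -> 'vutuz'
Rule 2: Consonant Assimilation: no voiced obstruent (b/d/g/v/z) stands immediately before a voiceless consonant (p/t/k/s/f). No change.
Rule 3: Final Devoicing: word-final voiced obstruent 'z' becomes voiceless 's'. 'vutuz' -> 'vutus'
Final form: 'vutus'

vutus


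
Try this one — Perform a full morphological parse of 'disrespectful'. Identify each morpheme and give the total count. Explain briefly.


Step 1: Identify prefix: 'dis' (meaning: not/apart)
Step 2: Identify root: 'respect'
Step 3: Identify suffix(es): 'ful'
Decomposition: dis- (prefix: not/apart) + respect (root) + -ful (suffix: full of)
Total morphemes: 3

3 morphemes (dis- (prefix: not/apart) + respect (root) + -ful (suffix: full of))


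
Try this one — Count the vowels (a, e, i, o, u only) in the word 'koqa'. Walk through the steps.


Vowels in 'koqa': o, a = 2 vowels.

2


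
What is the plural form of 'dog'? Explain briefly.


Apply rule: Add -s. 'dog' becomes 'dogs'.

dogs


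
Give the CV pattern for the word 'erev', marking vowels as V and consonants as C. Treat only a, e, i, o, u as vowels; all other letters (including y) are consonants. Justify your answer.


Letter mapping: e = V, r = C, e = V, v = C.

VCVC


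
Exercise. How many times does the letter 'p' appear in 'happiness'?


Letter 'p' in 'happiness': found at position(s) 3, 4 = 2 occurrence(s).

2


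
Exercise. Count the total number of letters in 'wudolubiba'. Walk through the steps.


Spell out 'wudolubiba' and number each letter: w(1), u(2), d(3), o(4), l(5), u(6), b(7), i(8), b(9), a(10). Total: 10 letters.

10


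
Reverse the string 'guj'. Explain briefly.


Reverse 'guj' character by character: 'jug'.

jug


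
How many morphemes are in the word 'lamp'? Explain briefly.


Decomposition: lamp (free morpheme) = 1 morpheme(s)

1 morphemes


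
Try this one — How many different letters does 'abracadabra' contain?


Unique letters in 'abracadabra': {a, b, c, d, r} = 5 distinct letters.

5


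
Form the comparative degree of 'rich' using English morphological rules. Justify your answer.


Apply comparative formation (add -er): 'rich' -> 'richer'.

richer
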